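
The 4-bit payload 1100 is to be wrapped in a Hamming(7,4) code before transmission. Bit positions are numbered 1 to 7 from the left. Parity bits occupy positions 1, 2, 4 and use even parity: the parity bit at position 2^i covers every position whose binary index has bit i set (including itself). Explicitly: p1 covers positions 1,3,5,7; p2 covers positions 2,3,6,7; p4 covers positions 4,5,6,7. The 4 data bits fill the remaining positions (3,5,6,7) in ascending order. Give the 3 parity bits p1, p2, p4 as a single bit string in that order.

011

Place data bits at non-power-of-two positions: b3=1, b5=1, b6=0, b7=0.
p1 = XOR of data positions {3,5,7} = 1⊕1⊕0 = 0
p2 = XOR of data positions {3,6,7} = 1⊕0⊕0 = 1
p4 = XOR of data positions {5,6,7} = 1⊕0⊕0 = 1
Parity bits p1,p2,p4 = 011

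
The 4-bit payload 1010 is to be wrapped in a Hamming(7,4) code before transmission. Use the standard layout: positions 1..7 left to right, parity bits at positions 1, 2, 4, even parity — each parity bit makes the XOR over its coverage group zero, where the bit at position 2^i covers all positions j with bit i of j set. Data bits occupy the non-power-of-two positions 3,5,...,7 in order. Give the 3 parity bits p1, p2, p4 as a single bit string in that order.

101

Place data bits at non-power-of-two positions: b3=1, b5=0, b6=1, b7=0.
p1 = XOR of data positions {3,5,7} = 1⊕0⊕0 = 1
p2 = XOR of data positions {3,6,7} = 1⊕1⊕0 = 0
p4 = XOR of data positions {5,6,7} = 0⊕1⊕0 = 1
Parity bits p1,p2,p4 = 101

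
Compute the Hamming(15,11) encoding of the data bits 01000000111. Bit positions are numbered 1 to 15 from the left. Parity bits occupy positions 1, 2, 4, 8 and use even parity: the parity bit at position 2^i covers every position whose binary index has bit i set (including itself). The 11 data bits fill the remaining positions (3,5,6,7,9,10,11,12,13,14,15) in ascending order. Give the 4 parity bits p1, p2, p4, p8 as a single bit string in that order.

1001

Place data bits at non-power-of-two positions: b3=0, b5=1, b6=0, b7=0, b9=0, b10=0, b11=0, b12=0, b13=1, b14=1, b15=1.
p1 = XOR of data positions {3,5,7,9,11,13,15} = 0⊕1⊕0⊕0⊕0⊕1⊕1 = 1
p2 = XOR of data positions {3,6,7,10,11,14,15} = 0⊕0⊕0⊕0⊕0⊕1⊕1 = 0
p4 = XOR of data positions {5,6,7,12,13,14,15} = 1⊕0⊕0⊕0⊕1⊕1⊕1 = 0
p8 = XOR of data positions {9,10,11,12,13,14,15} = 0⊕0⊕0⊕0⊕1⊕1⊕1 = 1
Parity bits p1,p2,p4,p8 = 1001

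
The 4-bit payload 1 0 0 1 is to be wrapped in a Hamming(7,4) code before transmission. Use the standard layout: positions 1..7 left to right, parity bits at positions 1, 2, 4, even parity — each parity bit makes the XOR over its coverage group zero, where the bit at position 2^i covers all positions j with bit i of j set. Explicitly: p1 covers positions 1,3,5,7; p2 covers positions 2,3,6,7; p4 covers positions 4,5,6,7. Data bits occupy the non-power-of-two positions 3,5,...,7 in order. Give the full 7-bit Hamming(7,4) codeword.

0011001

Place data bits at non-power-of-two positions: b3=1, b5=0, b6=0, b7=1.
p1 = XOR of data positions {3,5,7} = 1⊕0⊕1 = 0
p2 = XOR of data positions {3,6,7} = 1⊕0⊕1 = 0
p4 = XOR of data positions {5,6,7} = 0⊕0⊕1 = 1
Codeword b1..b7 = 0011001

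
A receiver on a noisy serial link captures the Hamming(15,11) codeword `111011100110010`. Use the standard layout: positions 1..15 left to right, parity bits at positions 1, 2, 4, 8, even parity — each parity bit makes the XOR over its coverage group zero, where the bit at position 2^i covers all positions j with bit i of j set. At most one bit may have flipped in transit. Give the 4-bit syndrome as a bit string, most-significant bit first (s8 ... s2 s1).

s1: b1⊕b3⊕b5⊕b7⊕b9⊕b11⊕b13⊕b15 = 1⊕1⊕1⊕1⊕0⊕1⊕0⊕0 = 1
s2: b2⊕b3⊕b6⊕b7⊕b10⊕b11⊕b14⊕b15 = 1⊕1⊕1⊕1⊕1⊕1⊕1⊕0 = 1
s4: b4⊕b5⊕b6⊕b7⊕b12⊕b13⊕b14⊕b15 = 0⊕1⊕1⊕1⊕0⊕0⊕1⊕0 = 0
s8: b8⊕b9⊕b10⊕b11⊕b12⊕b13⊕b14⊕b15 = 0⊕0⊕1⊕1⊕0⊕0⊕1⊕0 = 1
Syndrome (s8...s1) = 1011 → position 11.

1011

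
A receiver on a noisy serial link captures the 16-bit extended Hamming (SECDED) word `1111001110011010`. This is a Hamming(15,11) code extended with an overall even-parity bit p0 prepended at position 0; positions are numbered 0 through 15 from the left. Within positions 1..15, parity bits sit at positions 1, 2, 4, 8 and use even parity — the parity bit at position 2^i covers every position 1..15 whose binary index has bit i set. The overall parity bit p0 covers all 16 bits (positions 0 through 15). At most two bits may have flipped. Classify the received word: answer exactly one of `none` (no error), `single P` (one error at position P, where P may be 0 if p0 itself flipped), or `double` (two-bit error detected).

none

s1: b1⊕b3⊕b5⊕b7⊕b9⊕b11⊕b13⊕b15 = 1⊕1⊕0⊕1⊕0⊕1⊕0⊕0 = 0
s2: b2⊕b3⊕b6⊕b7⊕b10⊕b11⊕b14⊕b15 = 1⊕1⊕1⊕1⊕0⊕1⊕1⊕0 = 0
s4: b4⊕b5⊕b6⊕b7⊕b12⊕b13⊕b14⊕b15 = 0⊕0⊕1⊕1⊕1⊕0⊕1⊕0 = 0
s8: b8⊕b9⊕b10⊕b11⊕b12⊕b13⊕b14⊕b15 = 1⊕0⊕0⊕1⊕1⊕0⊕1⊕0 = 0
Syndrome (s8...s1) = 0000 → position 0 (no error).
Overall parity (XOR of all 16 bits, including p0): 1⊕1⊕1⊕1⊕0⊕0⊕1⊕1⊕1⊕0⊕0⊕1⊕1⊕0⊕1⊕0 = 0
Overall=0, syndrome position=0 → no error.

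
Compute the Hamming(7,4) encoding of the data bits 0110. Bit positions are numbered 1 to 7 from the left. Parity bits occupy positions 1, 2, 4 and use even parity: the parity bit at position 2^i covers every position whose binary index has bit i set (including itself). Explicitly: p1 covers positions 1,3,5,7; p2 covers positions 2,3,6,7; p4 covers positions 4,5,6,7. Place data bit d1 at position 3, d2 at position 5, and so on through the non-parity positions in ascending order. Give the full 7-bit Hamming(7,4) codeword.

Place data bits at non-power-of-two positions: b3=0, b5=1, b6=1, b7=0.
p1 = XOR of data positions {3,5,7} = 0⊕1⊕0 = 1
p2 = XOR of data positions {3,6,7} = 0⊕1⊕0 = 1
p4 = XOR of data positions {5,6,7} = 1⊕1⊕0 = 0
Codeword b1..b7 = 1100110

1100110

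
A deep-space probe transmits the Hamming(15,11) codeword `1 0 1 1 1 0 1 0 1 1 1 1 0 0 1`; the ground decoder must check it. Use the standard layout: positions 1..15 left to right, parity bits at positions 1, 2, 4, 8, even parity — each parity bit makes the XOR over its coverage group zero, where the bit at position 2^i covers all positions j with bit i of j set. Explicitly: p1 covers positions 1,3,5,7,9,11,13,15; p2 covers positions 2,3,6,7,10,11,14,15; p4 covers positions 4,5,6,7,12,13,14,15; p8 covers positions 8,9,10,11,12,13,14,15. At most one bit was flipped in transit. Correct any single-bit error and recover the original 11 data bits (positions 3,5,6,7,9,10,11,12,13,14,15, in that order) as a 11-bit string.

11011111000

s1: b1⊕b3⊕b5⊕b7⊕b9⊕b11⊕b13⊕b15 = 1⊕1⊕1⊕1⊕1⊕1⊕0⊕1 = 1
s2: b2⊕b3⊕b6⊕b7⊕b10⊕b11⊕b14⊕b15 = 0⊕1⊕0⊕1⊕1⊕1⊕0⊕1 = 1
s4: b4⊕b5⊕b6⊕b7⊕b12⊕b13⊕b14⊕b15 = 1⊕1⊕0⊕1⊕1⊕0⊕0⊕1 = 1
s8: b8⊕b9⊕b10⊕b11⊕b12⊕b13⊕b14⊕b15 = 0⊕1⊕1⊕1⊕1⊕0⊕0⊕1 = 1
Syndrome (s8...s1) = 1111 → position 15.
Flip bit 15: corrected codeword = 101110101111000
Data bits at positions 3,5,6,7,9,10,11,12,13,14,15: 11011111000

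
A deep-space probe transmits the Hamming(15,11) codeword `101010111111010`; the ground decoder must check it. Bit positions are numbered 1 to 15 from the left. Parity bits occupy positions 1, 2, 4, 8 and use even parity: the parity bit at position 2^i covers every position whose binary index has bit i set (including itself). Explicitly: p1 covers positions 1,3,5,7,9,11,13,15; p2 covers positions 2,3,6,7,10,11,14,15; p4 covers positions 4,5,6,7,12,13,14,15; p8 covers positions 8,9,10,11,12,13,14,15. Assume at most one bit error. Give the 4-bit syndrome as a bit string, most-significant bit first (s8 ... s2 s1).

0010

s1: b1⊕b3⊕b5⊕b7⊕b9⊕b11⊕b13⊕b15 = 1⊕1⊕1⊕1⊕1⊕1⊕0⊕0 = 0
s2: b2⊕b3⊕b6⊕b7⊕b10⊕b11⊕b14⊕b15 = 0⊕1⊕0⊕1⊕1⊕1⊕1⊕0 = 1
s4: b4⊕b5⊕b6⊕b7⊕b12⊕b13⊕b14⊕b15 = 0⊕1⊕0⊕1⊕1⊕0⊕1⊕0 = 0
s8: b8⊕b9⊕b10⊕b11⊕b12⊕b13⊕b14⊕b15 = 1⊕1⊕1⊕1⊕1⊕0⊕1⊕0 = 0
Syndrome (s8...s1) = 0010 → position 2.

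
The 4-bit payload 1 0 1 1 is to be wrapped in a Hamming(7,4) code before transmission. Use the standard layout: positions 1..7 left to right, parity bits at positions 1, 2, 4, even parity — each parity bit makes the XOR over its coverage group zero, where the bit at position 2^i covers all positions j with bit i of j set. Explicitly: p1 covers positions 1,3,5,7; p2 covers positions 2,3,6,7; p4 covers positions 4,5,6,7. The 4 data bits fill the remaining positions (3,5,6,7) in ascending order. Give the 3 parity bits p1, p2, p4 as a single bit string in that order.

010

Place data bits at non-power-of-two positions: b3=1, b5=0, b6=1, b7=1.
p1 = XOR of data positions {3,5,7} = 1⊕0⊕1 = 0
p2 = XOR of data positions {3,6,7} = 1⊕1⊕1 = 1
p4 = XOR of data positions {5,6,7} = 0⊕1⊕1 = 0
Parity bits p1,p2,p4 = 010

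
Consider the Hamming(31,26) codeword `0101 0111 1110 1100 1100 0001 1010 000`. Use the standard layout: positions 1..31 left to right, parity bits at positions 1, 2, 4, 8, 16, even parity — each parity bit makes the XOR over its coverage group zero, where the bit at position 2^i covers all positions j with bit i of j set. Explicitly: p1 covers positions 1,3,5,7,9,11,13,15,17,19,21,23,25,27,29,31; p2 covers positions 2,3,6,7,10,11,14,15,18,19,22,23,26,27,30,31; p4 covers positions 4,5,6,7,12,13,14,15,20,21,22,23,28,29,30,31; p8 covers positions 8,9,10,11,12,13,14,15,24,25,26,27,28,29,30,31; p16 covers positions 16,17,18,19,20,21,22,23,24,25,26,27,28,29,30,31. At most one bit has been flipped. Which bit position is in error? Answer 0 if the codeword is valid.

s1: b1⊕b3⊕b5⊕b7⊕b9⊕b11⊕b13⊕b15⊕b17⊕b19⊕b21⊕b23⊕b25⊕b27⊕b29⊕b31 = 0⊕0⊕0⊕1⊕1⊕1⊕1⊕0⊕1⊕0⊕0⊕0⊕1⊕1⊕0⊕0 = 1
s2: b2⊕b3⊕b6⊕b7⊕b10⊕b11⊕b14⊕b15⊕b18⊕b19⊕b22⊕b23⊕b26⊕b27⊕b30⊕b31 = 1⊕0⊕1⊕1⊕1⊕1⊕1⊕0⊕1⊕0⊕0⊕0⊕0⊕1⊕0⊕0 = 0
s4: b4⊕b5⊕b6⊕b7⊕b12⊕b13⊕b14⊕b15⊕b20⊕b21⊕b22⊕b23⊕b28⊕b29⊕b30⊕b31 = 1⊕0⊕1⊕1⊕0⊕1⊕1⊕0⊕0⊕0⊕0⊕0⊕0⊕0⊕0⊕0 = 1
s8: b8⊕b9⊕b10⊕b11⊕b12⊕b13⊕b14⊕b15⊕b24⊕b25⊕b26⊕b27⊕b28⊕b29⊕b30⊕b31 = 1⊕1⊕1⊕1⊕0⊕1⊕1⊕0⊕1⊕1⊕0⊕1⊕0⊕0⊕0⊕0 = 1
s16: b16⊕b17⊕b18⊕b19⊕b20⊕b21⊕b22⊕b23⊕b24⊕b25⊕b26⊕b27⊕b28⊕b29⊕b30⊕b31 = 0⊕1⊕1⊕0⊕0⊕0⊕0⊕0⊕1⊕1⊕0⊕1⊕0⊕0⊕0⊕0 = 1
Syndrome (s16...s1) = 11101 → position 29.

29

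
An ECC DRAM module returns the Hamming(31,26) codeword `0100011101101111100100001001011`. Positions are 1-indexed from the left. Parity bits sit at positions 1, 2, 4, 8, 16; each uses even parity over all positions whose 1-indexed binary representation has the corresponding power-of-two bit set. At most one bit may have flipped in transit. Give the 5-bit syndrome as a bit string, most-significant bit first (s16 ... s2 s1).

s1: b1⊕b3⊕b5⊕b7⊕b9⊕b11⊕b13⊕b15⊕b17⊕b19⊕b21⊕b23⊕b25⊕b27⊕b29⊕b31 = 0⊕0⊕0⊕1⊕0⊕1⊕1⊕1⊕1⊕0⊕0⊕0⊕1⊕0⊕0⊕1 = 1
s2: b2⊕b3⊕b6⊕b7⊕b10⊕b11⊕b14⊕b15⊕b18⊕b19⊕b22⊕b23⊕b26⊕b27⊕b30⊕b31 = 1⊕0⊕1⊕1⊕1⊕1⊕1⊕1⊕0⊕0⊕0⊕0⊕0⊕0⊕1⊕1 = 1
s4: b4⊕b5⊕b6⊕b7⊕b12⊕b13⊕b14⊕b15⊕b20⊕b21⊕b22⊕b23⊕b28⊕b29⊕b30⊕b31 = 0⊕0⊕1⊕1⊕0⊕1⊕1⊕1⊕1⊕0⊕0⊕0⊕1⊕0⊕1⊕1 = 1
s8: b8⊕b9⊕b10⊕b11⊕b12⊕b13⊕b14⊕b15⊕b24⊕b25⊕b26⊕b27⊕b28⊕b29⊕b30⊕b31 = 1⊕0⊕1⊕1⊕0⊕1⊕1⊕1⊕0⊕1⊕0⊕0⊕1⊕0⊕1⊕1 = 0
s16: b16⊕b17⊕b18⊕b19⊕b20⊕b21⊕b22⊕b23⊕b24⊕b25⊕b26⊕b27⊕b28⊕b29⊕b30⊕b31 = 1⊕1⊕0⊕0⊕1⊕0⊕0⊕0⊕0⊕1⊕0⊕0⊕1⊕0⊕1⊕1 = 1
Syndrome (s16...s1) = 10111 → position 23.

10111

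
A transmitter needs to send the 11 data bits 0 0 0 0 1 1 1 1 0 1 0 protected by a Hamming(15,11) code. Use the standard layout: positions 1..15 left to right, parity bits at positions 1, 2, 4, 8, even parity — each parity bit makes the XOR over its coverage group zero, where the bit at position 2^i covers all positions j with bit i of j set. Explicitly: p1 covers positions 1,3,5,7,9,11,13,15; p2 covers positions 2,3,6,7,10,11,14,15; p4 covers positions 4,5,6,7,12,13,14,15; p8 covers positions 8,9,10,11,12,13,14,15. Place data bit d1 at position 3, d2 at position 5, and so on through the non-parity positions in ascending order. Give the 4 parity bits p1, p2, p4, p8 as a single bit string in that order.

0101

Place data bits at non-power-of-two positions: b3=0, b5=0, b6=0, b7=0, b9=1, b10=1, b11=1, b12=1, b13=0, b14=1, b15=0.
p1 = XOR of data positions {3,5,7,9,11,13,15} = 0⊕0⊕0⊕1⊕1⊕0⊕0 = 0
p2 = XOR of data positions {3,6,7,10,11,14,15} = 0⊕0⊕0⊕1⊕1⊕1⊕0 = 1
p4 = XOR of data positions {5,6,7,12,13,14,15} = 0⊕0⊕0⊕1⊕0⊕1⊕0 = 0
p8 = XOR of data positions {9,10,11,12,13,14,15} = 1⊕1⊕1⊕1⊕0⊕1⊕0 = 1
Parity bits p1,p2,p4,p8 = 0101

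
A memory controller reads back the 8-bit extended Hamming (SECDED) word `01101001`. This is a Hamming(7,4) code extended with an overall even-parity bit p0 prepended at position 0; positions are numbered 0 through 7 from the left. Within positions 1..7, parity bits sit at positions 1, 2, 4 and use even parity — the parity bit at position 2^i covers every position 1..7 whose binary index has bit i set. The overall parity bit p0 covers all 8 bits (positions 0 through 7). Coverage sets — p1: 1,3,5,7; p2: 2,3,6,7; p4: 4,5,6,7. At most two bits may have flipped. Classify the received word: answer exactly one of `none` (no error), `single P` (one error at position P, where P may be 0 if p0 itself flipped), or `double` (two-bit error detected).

none

s1: b1⊕b3⊕b5⊕b7 = 1⊕0⊕0⊕1 = 0
s2: b2⊕b3⊕b6⊕b7 = 1⊕0⊕0⊕1 = 0
s4: b4⊕b5⊕b6⊕b7 = 1⊕0⊕0⊕1 = 0
Syndrome (s4...s1) = 000 → position 0 (no error).
Overall parity (XOR of all 8 bits, including p0): 0⊕1⊕1⊕0⊕1⊕0⊕0⊕1 = 0
Overall=0, syndrome position=0 → no error.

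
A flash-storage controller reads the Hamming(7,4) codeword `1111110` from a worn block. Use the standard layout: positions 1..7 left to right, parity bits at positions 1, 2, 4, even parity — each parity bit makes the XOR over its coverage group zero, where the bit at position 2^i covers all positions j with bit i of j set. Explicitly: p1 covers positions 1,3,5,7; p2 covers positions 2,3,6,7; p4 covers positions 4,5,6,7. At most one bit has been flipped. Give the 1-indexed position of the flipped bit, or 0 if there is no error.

s1: b1⊕b3⊕b5⊕b7 = 1⊕1⊕1⊕0 = 1
s2: b2⊕b3⊕b6⊕b7 = 1⊕1⊕1⊕0 = 1
s4: b4⊕b5⊕b6⊕b7 = 1⊕1⊕1⊕0 = 1
Syndrome (s4...s1) = 111 → position 7.

7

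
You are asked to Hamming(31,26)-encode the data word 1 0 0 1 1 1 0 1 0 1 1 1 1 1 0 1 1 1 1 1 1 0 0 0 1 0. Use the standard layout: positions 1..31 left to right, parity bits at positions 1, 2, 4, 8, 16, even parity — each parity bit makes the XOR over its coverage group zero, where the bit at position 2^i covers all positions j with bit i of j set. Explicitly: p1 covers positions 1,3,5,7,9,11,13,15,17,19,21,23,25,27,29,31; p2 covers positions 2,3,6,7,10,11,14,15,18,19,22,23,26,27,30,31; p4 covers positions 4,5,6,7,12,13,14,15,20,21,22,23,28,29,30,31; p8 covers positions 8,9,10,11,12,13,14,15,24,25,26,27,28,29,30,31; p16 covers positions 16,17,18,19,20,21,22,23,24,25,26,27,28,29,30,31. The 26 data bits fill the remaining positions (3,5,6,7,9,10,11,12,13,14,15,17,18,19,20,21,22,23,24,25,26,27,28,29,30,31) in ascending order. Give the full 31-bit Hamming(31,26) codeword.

1110001111010110111011111100010

Place data bits at non-power-of-two positions: b3=1, b5=0, b6=0, b7=1, b9=1, b10=1, b11=0, b12=1, b13=0, b14=1, b15=1, b17=1, b18=1, b19=1, b20=0, b21=1, b22=1, b23=1, b24=1, b25=1, b26=1, b27=0, b28=0, b29=0, b30=1, b31=0.
p1 = XOR of data positions {3,5,7,9,11,13,15,17,19,21,23,25,27,29,31} = 1⊕0⊕1⊕1⊕0⊕0⊕1⊕1⊕1⊕1⊕1⊕1⊕0⊕0⊕0 = 1
p2 = XOR of data positions {3,6,7,10,11,14,15,18,19,22,23,26,27,30,31} = 1⊕0⊕1⊕1⊕0⊕1⊕1⊕1⊕1⊕1⊕1⊕1⊕0⊕1⊕0 = 1
p4 = XOR of data positions {5,6,7,12,13,14,15,20,21,22,23,28,29,30,31} = 0⊕0⊕1⊕1⊕0⊕1⊕1⊕0⊕1⊕1⊕1⊕0⊕0⊕1⊕0 = 0
p8 = XOR of data positions {9,10,11,12,13,14,15,24,25,26,27,28,29,30,31} = 1⊕1⊕0⊕1⊕0⊕1⊕1⊕1⊕1⊕1⊕0⊕0⊕0⊕1⊕0 = 1
p16 = XOR of data positions {17,18,19,20,21,22,23,24,25,26,27,28,29,30,31} = 1⊕1⊕1⊕0⊕1⊕1⊕1⊕1⊕1⊕1⊕0⊕0⊕0⊕1⊕0 = 0
Codeword b1..b31 = 1110001111010110111011111100010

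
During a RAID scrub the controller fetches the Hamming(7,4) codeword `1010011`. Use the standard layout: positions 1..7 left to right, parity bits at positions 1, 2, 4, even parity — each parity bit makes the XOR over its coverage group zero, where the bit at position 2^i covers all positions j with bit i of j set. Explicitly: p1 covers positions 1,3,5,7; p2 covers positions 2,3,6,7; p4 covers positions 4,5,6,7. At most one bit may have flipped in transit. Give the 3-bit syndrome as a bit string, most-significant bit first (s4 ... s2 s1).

011

s1: b1⊕b3⊕b5⊕b7 = 1⊕1⊕0⊕1 = 1
s2: b2⊕b3⊕b6⊕b7 = 0⊕1⊕1⊕1 = 1
s4: b4⊕b5⊕b6⊕b7 = 0⊕0⊕1⊕1 = 0
Syndrome (s4...s1) = 011 → position 3.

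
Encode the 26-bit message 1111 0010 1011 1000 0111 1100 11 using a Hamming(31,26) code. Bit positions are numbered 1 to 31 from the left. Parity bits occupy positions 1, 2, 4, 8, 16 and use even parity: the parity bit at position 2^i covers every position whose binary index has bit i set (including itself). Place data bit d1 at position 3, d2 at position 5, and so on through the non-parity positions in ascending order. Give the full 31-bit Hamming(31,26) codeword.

Place data bits at non-power-of-two positions: b3=1, b5=1, b6=1, b7=1, b9=0, b10=0, b11=1, b12=0, b13=1, b14=0, b15=1, b17=1, b18=1, b19=0, b20=0, b21=0, b22=0, b23=1, b24=1, b25=1, b26=1, b27=1, b28=0, b29=0, b30=1, b31=1.
p1 = XOR of data positions {3,5,7,9,11,13,15,17,19,21,23,25,27,29,31} = 1⊕1⊕1⊕0⊕1⊕1⊕1⊕1⊕0⊕0⊕1⊕1⊕1⊕0⊕1 = 1
p2 = XOR of data positions {3,6,7,10,11,14,15,18,19,22,23,26,27,30,31} = 1⊕1⊕1⊕0⊕1⊕0⊕1⊕1⊕0⊕0⊕1⊕1⊕1⊕1⊕1 = 1
p4 = XOR of data positions {5,6,7,12,13,14,15,20,21,22,23,28,29,30,31} = 1⊕1⊕1⊕0⊕1⊕0⊕1⊕0⊕0⊕0⊕1⊕0⊕0⊕1⊕1 = 0
p8 = XOR of data positions {9,10,11,12,13,14,15,24,25,26,27,28,29,30,31} = 0⊕0⊕1⊕0⊕1⊕0⊕1⊕1⊕1⊕1⊕1⊕0⊕0⊕1⊕1 = 1
p16 = XOR of data positions {17,18,19,20,21,22,23,24,25,26,27,28,29,30,31} = 1⊕1⊕0⊕0⊕0⊕0⊕1⊕1⊕1⊕1⊕1⊕0⊕0⊕1⊕1 = 1
Codeword b1..b31 = 1110111100101011110000111110011

1110111100101011110000111110011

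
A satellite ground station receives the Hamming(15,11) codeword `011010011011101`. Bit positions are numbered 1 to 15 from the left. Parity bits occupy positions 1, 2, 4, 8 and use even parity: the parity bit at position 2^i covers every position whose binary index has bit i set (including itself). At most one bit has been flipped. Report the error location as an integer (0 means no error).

s1: b1⊕b3⊕b5⊕b7⊕b9⊕b11⊕b13⊕b15 = 0⊕1⊕1⊕0⊕1⊕1⊕1⊕1 = 0
s2: b2⊕b3⊕b6⊕b7⊕b10⊕b11⊕b14⊕b15 = 1⊕1⊕0⊕0⊕0⊕1⊕0⊕1 = 0
s4: b4⊕b5⊕b6⊕b7⊕b12⊕b13⊕b14⊕b15 = 0⊕1⊕0⊕0⊕1⊕1⊕0⊕1 = 0
s8: b8⊕b9⊕b10⊕b11⊕b12⊕b13⊕b14⊕b15 = 1⊕1⊕0⊕1⊕1⊕1⊕0⊕1 = 0
Syndrome (s8...s1) = 0000 → position 0 (no error).

0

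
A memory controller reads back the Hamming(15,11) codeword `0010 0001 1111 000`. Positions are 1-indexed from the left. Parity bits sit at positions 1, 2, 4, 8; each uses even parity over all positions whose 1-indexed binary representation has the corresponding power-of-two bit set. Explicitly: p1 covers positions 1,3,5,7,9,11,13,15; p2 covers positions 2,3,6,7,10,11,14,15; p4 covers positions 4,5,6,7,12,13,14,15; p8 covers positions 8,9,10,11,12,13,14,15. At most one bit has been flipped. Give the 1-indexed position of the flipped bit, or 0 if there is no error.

15

s1: b1⊕b3⊕b5⊕b7⊕b9⊕b11⊕b13⊕b15 = 0⊕1⊕0⊕0⊕1⊕1⊕0⊕0 = 1
s2: b2⊕b3⊕b6⊕b7⊕b10⊕b11⊕b14⊕b15 = 0⊕1⊕0⊕0⊕1⊕1⊕0⊕0 = 1
s4: b4⊕b5⊕b6⊕b7⊕b12⊕b13⊕b14⊕b15 = 0⊕0⊕0⊕0⊕1⊕0⊕0⊕0 = 1
s8: b8⊕b9⊕b10⊕b11⊕b12⊕b13⊕b14⊕b15 = 1⊕1⊕1⊕1⊕1⊕0⊕0⊕0 = 1
Syndrome (s8...s1) = 1111 → position 15.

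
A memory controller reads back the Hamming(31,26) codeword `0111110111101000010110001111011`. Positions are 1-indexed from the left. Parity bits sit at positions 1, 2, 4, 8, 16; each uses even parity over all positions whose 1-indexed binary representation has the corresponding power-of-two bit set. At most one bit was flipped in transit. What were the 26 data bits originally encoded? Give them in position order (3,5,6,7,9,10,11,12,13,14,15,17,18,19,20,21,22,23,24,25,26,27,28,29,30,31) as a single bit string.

s1: b1⊕b3⊕b5⊕b7⊕b9⊕b11⊕b13⊕b15⊕b17⊕b19⊕b21⊕b23⊕b25⊕b27⊕b29⊕b31 = 0⊕1⊕1⊕0⊕1⊕1⊕1⊕0⊕0⊕0⊕1⊕0⊕1⊕1⊕0⊕1 = 1
s2: b2⊕b3⊕b6⊕b7⊕b10⊕b11⊕b14⊕b15⊕b18⊕b19⊕b22⊕b23⊕b26⊕b27⊕b30⊕b31 = 1⊕1⊕1⊕0⊕1⊕1⊕0⊕0⊕1⊕0⊕0⊕0⊕1⊕1⊕1⊕1 = 0
s4: b4⊕b5⊕b6⊕b7⊕b12⊕b13⊕b14⊕b15⊕b20⊕b21⊕b22⊕b23⊕b28⊕b29⊕b30⊕b31 = 1⊕1⊕1⊕0⊕0⊕1⊕0⊕0⊕1⊕1⊕0⊕0⊕1⊕0⊕1⊕1 = 1
s8: b8⊕b9⊕b10⊕b11⊕b12⊕b13⊕b14⊕b15⊕b24⊕b25⊕b26⊕b27⊕b28⊕b29⊕b30⊕b31 = 1⊕1⊕1⊕1⊕0⊕1⊕0⊕0⊕0⊕1⊕1⊕1⊕1⊕0⊕1⊕1 = 1
s16: b16⊕b17⊕b18⊕b19⊕b20⊕b21⊕b22⊕b23⊕b24⊕b25⊕b26⊕b27⊕b28⊕b29⊕b30⊕b31 = 0⊕0⊕1⊕0⊕1⊕1⊕0⊕0⊕0⊕1⊕1⊕1⊕1⊕0⊕1⊕1 = 1
Syndrome (s16...s1) = 11101 → position 29.
Flip bit 29: corrected codeword = 0111110111101000010110001111111
Data bits at positions 3,5,6,7,9,10,11,12,13,14,15,17,18,19,20,21,22,23,24,25,26,27,28,29,30,31: 11101110100010110001111111

11101110100010110001111111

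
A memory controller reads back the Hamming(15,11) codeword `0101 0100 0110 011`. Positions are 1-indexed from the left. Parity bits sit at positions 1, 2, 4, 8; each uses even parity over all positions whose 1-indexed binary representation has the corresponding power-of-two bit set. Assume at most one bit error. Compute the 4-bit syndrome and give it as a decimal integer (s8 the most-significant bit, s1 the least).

s1: b1⊕b3⊕b5⊕b7⊕b9⊕b11⊕b13⊕b15 = 0⊕0⊕0⊕0⊕0⊕1⊕0⊕1 = 0
s2: b2⊕b3⊕b6⊕b7⊕b10⊕b11⊕b14⊕b15 = 1⊕0⊕1⊕0⊕1⊕1⊕1⊕1 = 0
s4: b4⊕b5⊕b6⊕b7⊕b12⊕b13⊕b14⊕b15 = 1⊕0⊕1⊕0⊕0⊕0⊕1⊕1 = 0
s8: b8⊕b9⊕b10⊕b11⊕b12⊕b13⊕b14⊕b15 = 0⊕0⊕1⊕1⊕0⊕0⊕1⊕1 = 0
Syndrome (s8...s1) = 0000 → position 0 (no error).

0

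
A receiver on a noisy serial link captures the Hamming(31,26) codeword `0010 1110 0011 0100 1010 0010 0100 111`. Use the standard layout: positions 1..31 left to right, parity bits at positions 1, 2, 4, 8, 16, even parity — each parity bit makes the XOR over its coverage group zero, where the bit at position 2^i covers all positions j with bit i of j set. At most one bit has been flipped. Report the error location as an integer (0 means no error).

s1: b1⊕b3⊕b5⊕b7⊕b9⊕b11⊕b13⊕b15⊕b17⊕b19⊕b21⊕b23⊕b25⊕b27⊕b29⊕b31 = 0⊕1⊕1⊕1⊕0⊕1⊕0⊕0⊕1⊕1⊕0⊕1⊕0⊕0⊕1⊕1 = 1
s2: b2⊕b3⊕b6⊕b7⊕b10⊕b11⊕b14⊕b15⊕b18⊕b19⊕b22⊕b23⊕b26⊕b27⊕b30⊕b31 = 0⊕1⊕1⊕1⊕0⊕1⊕1⊕0⊕0⊕1⊕0⊕1⊕1⊕0⊕1⊕1 = 0
s4: b4⊕b5⊕b6⊕b7⊕b12⊕b13⊕b14⊕b15⊕b20⊕b21⊕b22⊕b23⊕b28⊕b29⊕b30⊕b31 = 0⊕1⊕1⊕1⊕1⊕0⊕1⊕0⊕0⊕0⊕0⊕1⊕0⊕1⊕1⊕1 = 1
s8: b8⊕b9⊕b10⊕b11⊕b12⊕b13⊕b14⊕b15⊕b24⊕b25⊕b26⊕b27⊕b28⊕b29⊕b30⊕b31 = 0⊕0⊕0⊕1⊕1⊕0⊕1⊕0⊕0⊕0⊕1⊕0⊕0⊕1⊕1⊕1 = 1
s16: b16⊕b17⊕b18⊕b19⊕b20⊕b21⊕b22⊕b23⊕b24⊕b25⊕b26⊕b27⊕b28⊕b29⊕b30⊕b31 = 0⊕1⊕0⊕1⊕0⊕0⊕0⊕1⊕0⊕0⊕1⊕0⊕0⊕1⊕1⊕1 = 1
Syndrome (s16...s1) = 11101 → position 29.

29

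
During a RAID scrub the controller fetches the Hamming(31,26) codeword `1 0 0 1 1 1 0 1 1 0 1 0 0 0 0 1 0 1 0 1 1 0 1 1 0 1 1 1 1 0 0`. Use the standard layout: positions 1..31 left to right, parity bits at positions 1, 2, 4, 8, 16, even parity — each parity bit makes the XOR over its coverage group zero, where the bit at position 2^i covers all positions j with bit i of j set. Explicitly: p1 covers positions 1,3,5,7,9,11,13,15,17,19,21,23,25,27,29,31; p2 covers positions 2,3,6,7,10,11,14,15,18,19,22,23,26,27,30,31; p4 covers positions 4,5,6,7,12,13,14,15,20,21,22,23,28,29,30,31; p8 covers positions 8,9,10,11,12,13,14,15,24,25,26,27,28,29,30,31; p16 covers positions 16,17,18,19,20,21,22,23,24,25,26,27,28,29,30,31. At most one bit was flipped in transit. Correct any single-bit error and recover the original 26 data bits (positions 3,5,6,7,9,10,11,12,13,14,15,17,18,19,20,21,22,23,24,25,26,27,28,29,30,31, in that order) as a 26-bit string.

s1: b1⊕b3⊕b5⊕b7⊕b9⊕b11⊕b13⊕b15⊕b17⊕b19⊕b21⊕b23⊕b25⊕b27⊕b29⊕b31 = 1⊕0⊕1⊕0⊕1⊕1⊕0⊕0⊕0⊕0⊕1⊕1⊕0⊕1⊕1⊕0 = 0
s2: b2⊕b3⊕b6⊕b7⊕b10⊕b11⊕b14⊕b15⊕b18⊕b19⊕b22⊕b23⊕b26⊕b27⊕b30⊕b31 = 0⊕0⊕1⊕0⊕0⊕1⊕0⊕0⊕1⊕0⊕0⊕1⊕1⊕1⊕0⊕0 = 0
s4: b4⊕b5⊕b6⊕b7⊕b12⊕b13⊕b14⊕b15⊕b20⊕b21⊕b22⊕b23⊕b28⊕b29⊕b30⊕b31 = 1⊕1⊕1⊕0⊕0⊕0⊕0⊕0⊕1⊕1⊕0⊕1⊕1⊕1⊕0⊕0 = 0
s8: b8⊕b9⊕b10⊕b11⊕b12⊕b13⊕b14⊕b15⊕b24⊕b25⊕b26⊕b27⊕b28⊕b29⊕b30⊕b31 = 1⊕1⊕0⊕1⊕0⊕0⊕0⊕0⊕1⊕0⊕1⊕1⊕1⊕1⊕0⊕0 = 0
s16: b16⊕b17⊕b18⊕b19⊕b20⊕b21⊕b22⊕b23⊕b24⊕b25⊕b26⊕b27⊕b28⊕b29⊕b30⊕b31 = 1⊕0⊕1⊕0⊕1⊕1⊕0⊕1⊕1⊕0⊕1⊕1⊕1⊕1⊕0⊕0 = 0
Syndrome (s16...s1) = 00000 → position 0 (no error).
No correction needed.
Data bits at positions 3,5,6,7,9,10,11,12,13,14,15,17,18,19,20,21,22,23,24,25,26,27,28,29,30,31: 01101010000010110110111100

01101010000010110110111100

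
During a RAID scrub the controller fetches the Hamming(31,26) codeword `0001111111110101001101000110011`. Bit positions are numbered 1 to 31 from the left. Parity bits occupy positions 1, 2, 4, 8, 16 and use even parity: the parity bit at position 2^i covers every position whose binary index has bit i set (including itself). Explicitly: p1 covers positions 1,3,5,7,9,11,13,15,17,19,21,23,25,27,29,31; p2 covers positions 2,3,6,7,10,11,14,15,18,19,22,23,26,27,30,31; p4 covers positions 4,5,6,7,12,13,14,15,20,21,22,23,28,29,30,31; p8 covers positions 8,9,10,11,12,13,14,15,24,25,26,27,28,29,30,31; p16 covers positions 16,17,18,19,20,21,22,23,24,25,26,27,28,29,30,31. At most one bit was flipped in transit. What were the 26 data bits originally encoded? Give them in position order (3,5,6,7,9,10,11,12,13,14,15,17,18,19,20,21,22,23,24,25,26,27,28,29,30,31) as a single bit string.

11111111010001101000110011

s1: b1⊕b3⊕b5⊕b7⊕b9⊕b11⊕b13⊕b15⊕b17⊕b19⊕b21⊕b23⊕b25⊕b27⊕b29⊕b31 = 0⊕0⊕1⊕1⊕1⊕1⊕0⊕0⊕0⊕1⊕0⊕0⊕0⊕1⊕0⊕1 = 1
s2: b2⊕b3⊕b6⊕b7⊕b10⊕b11⊕b14⊕b15⊕b18⊕b19⊕b22⊕b23⊕b26⊕b27⊕b30⊕b31 = 0⊕0⊕1⊕1⊕1⊕1⊕1⊕0⊕0⊕1⊕1⊕0⊕1⊕1⊕1⊕1 = 1
s4: b4⊕b5⊕b6⊕b7⊕b12⊕b13⊕b14⊕b15⊕b20⊕b21⊕b22⊕b23⊕b28⊕b29⊕b30⊕b31 = 1⊕1⊕1⊕1⊕1⊕0⊕1⊕0⊕1⊕0⊕1⊕0⊕0⊕0⊕1⊕1 = 0
s8: b8⊕b9⊕b10⊕b11⊕b12⊕b13⊕b14⊕b15⊕b24⊕b25⊕b26⊕b27⊕b28⊕b29⊕b30⊕b31 = 1⊕1⊕1⊕1⊕1⊕0⊕1⊕0⊕0⊕0⊕1⊕1⊕0⊕0⊕1⊕1 = 0
s16: b16⊕b17⊕b18⊕b19⊕b20⊕b21⊕b22⊕b23⊕b24⊕b25⊕b26⊕b27⊕b28⊕b29⊕b30⊕b31 = 1⊕0⊕0⊕1⊕1⊕0⊕1⊕0⊕0⊕0⊕1⊕1⊕0⊕0⊕1⊕1 = 0
Syndrome (s16...s1) = 00011 → position 3.
Flip bit 3: corrected codeword = 0011111111110101001101000110011
Data bits at positions 3,5,6,7,9,10,11,12,13,14,15,17,18,19,20,21,22,23,24,25,26,27,28,29,30,31: 11111111010001101000110011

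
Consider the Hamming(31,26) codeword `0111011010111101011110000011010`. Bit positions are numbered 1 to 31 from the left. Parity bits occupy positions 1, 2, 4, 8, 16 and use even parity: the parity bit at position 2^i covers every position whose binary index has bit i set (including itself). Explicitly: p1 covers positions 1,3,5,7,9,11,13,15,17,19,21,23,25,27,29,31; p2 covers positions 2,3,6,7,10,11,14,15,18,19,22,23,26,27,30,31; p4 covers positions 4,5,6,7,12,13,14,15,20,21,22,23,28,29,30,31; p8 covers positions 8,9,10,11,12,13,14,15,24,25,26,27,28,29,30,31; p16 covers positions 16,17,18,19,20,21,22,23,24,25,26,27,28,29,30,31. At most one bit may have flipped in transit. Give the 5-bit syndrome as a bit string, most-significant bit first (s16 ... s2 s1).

00000

s1: b1⊕b3⊕b5⊕b7⊕b9⊕b11⊕b13⊕b15⊕b17⊕b19⊕b21⊕b23⊕b25⊕b27⊕b29⊕b31 = 0⊕1⊕0⊕1⊕1⊕1⊕1⊕0⊕0⊕1⊕1⊕0⊕0⊕1⊕0⊕0 = 0
s2: b2⊕b3⊕b6⊕b7⊕b10⊕b11⊕b14⊕b15⊕b18⊕b19⊕b22⊕b23⊕b26⊕b27⊕b30⊕b31 = 1⊕1⊕1⊕1⊕0⊕1⊕1⊕0⊕1⊕1⊕0⊕0⊕0⊕1⊕1⊕0 = 0
s4: b4⊕b5⊕b6⊕b7⊕b12⊕b13⊕b14⊕b15⊕b20⊕b21⊕b22⊕b23⊕b28⊕b29⊕b30⊕b31 = 1⊕0⊕1⊕1⊕1⊕1⊕1⊕0⊕1⊕1⊕0⊕0⊕1⊕0⊕1⊕0 = 0
s8: b8⊕b9⊕b10⊕b11⊕b12⊕b13⊕b14⊕b15⊕b24⊕b25⊕b26⊕b27⊕b28⊕b29⊕b30⊕b31 = 0⊕1⊕0⊕1⊕1⊕1⊕1⊕0⊕0⊕0⊕0⊕1⊕1⊕0⊕1⊕0 = 0
s16: b16⊕b17⊕b18⊕b19⊕b20⊕b21⊕b22⊕b23⊕b24⊕b25⊕b26⊕b27⊕b28⊕b29⊕b30⊕b31 = 1⊕0⊕1⊕1⊕1⊕1⊕0⊕0⊕0⊕0⊕0⊕1⊕1⊕0⊕1⊕0 = 0
Syndrome (s16...s1) = 00000 → position 0 (no error).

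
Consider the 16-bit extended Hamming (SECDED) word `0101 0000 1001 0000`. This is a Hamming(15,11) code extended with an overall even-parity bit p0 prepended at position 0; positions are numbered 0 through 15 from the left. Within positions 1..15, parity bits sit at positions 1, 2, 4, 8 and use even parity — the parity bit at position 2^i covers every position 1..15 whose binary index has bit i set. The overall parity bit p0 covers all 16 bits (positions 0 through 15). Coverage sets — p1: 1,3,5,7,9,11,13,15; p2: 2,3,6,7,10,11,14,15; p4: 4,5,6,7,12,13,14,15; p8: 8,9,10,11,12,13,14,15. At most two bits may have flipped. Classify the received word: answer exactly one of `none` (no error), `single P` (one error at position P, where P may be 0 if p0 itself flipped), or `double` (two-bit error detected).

double

s1: b1⊕b3⊕b5⊕b7⊕b9⊕b11⊕b13⊕b15 = 1⊕1⊕0⊕0⊕0⊕1⊕0⊕0 = 1
s2: b2⊕b3⊕b6⊕b7⊕b10⊕b11⊕b14⊕b15 = 0⊕1⊕0⊕0⊕0⊕1⊕0⊕0 = 0
s4: b4⊕b5⊕b6⊕b7⊕b12⊕b13⊕b14⊕b15 = 0⊕0⊕0⊕0⊕0⊕0⊕0⊕0 = 0
s8: b8⊕b9⊕b10⊕b11⊕b12⊕b13⊕b14⊕b15 = 1⊕0⊕0⊕1⊕0⊕0⊕0⊕0 = 0
Syndrome (s8...s1) = 0001 → position 1.
Overall parity (XOR of all 16 bits, including p0): 0⊕1⊕0⊕1⊕0⊕0⊕0⊕0⊕1⊕0⊕0⊕1⊕0⊕0⊕0⊕0 = 0
Overall=0, syndrome position=1 → double-bit error detected (uncorrectable).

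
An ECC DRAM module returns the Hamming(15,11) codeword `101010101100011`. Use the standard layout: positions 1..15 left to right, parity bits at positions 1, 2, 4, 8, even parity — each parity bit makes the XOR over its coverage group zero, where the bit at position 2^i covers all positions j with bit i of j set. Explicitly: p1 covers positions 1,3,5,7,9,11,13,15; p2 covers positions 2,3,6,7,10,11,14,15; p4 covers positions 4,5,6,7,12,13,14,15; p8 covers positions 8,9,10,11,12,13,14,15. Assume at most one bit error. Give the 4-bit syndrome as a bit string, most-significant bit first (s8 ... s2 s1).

0010

s1: b1⊕b3⊕b5⊕b7⊕b9⊕b11⊕b13⊕b15 = 1⊕1⊕1⊕1⊕1⊕0⊕0⊕1 = 0
s2: b2⊕b3⊕b6⊕b7⊕b10⊕b11⊕b14⊕b15 = 0⊕1⊕0⊕1⊕1⊕0⊕1⊕1 = 1
s4: b4⊕b5⊕b6⊕b7⊕b12⊕b13⊕b14⊕b15 = 0⊕1⊕0⊕1⊕0⊕0⊕1⊕1 = 0
s8: b8⊕b9⊕b10⊕b11⊕b12⊕b13⊕b14⊕b15 = 0⊕1⊕1⊕0⊕0⊕0⊕1⊕1 = 0
Syndrome (s8...s1) = 0010 → position 2.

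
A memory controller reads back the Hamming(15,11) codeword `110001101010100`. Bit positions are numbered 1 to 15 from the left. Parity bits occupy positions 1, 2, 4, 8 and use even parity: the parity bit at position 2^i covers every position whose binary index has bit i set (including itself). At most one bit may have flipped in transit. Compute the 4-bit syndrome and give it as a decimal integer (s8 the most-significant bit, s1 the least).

s1: b1⊕b3⊕b5⊕b7⊕b9⊕b11⊕b13⊕b15 = 1⊕0⊕0⊕1⊕1⊕1⊕1⊕0 = 1
s2: b2⊕b3⊕b6⊕b7⊕b10⊕b11⊕b14⊕b15 = 1⊕0⊕1⊕1⊕0⊕1⊕0⊕0 = 0
s4: b4⊕b5⊕b6⊕b7⊕b12⊕b13⊕b14⊕b15 = 0⊕0⊕1⊕1⊕0⊕1⊕0⊕0 = 1
s8: b8⊕b9⊕b10⊕b11⊕b12⊕b13⊕b14⊕b15 = 0⊕1⊕0⊕1⊕0⊕1⊕0⊕0 = 1
Syndrome (s8...s1) = 1101 → position 13.

13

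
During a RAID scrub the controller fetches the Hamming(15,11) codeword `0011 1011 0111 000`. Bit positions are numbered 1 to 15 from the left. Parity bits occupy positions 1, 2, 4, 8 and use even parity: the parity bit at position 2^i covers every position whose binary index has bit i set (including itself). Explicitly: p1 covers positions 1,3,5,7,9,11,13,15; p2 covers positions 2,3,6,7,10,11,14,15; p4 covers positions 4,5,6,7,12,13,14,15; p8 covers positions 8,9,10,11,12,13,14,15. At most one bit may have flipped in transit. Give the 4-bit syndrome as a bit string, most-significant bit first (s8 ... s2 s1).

0000

s1: b1⊕b3⊕b5⊕b7⊕b9⊕b11⊕b13⊕b15 = 0⊕1⊕1⊕1⊕0⊕1⊕0⊕0 = 0
s2: b2⊕b3⊕b6⊕b7⊕b10⊕b11⊕b14⊕b15 = 0⊕1⊕0⊕1⊕1⊕1⊕0⊕0 = 0
s4: b4⊕b5⊕b6⊕b7⊕b12⊕b13⊕b14⊕b15 = 1⊕1⊕0⊕1⊕1⊕0⊕0⊕0 = 0
s8: b8⊕b9⊕b10⊕b11⊕b12⊕b13⊕b14⊕b15 = 1⊕0⊕1⊕1⊕1⊕0⊕0⊕0 = 0
Syndrome (s8...s1) = 0000 → position 0 (no error).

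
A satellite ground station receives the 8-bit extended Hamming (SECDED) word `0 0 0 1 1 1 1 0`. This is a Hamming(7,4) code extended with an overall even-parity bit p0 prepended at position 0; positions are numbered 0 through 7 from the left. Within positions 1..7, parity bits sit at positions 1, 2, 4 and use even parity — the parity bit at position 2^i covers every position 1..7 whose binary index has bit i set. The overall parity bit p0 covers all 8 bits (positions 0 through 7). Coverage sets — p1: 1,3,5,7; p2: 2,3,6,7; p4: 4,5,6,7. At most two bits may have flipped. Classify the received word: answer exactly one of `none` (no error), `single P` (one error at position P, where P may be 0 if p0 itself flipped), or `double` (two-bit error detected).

double

s1: b1⊕b3⊕b5⊕b7 = 0⊕1⊕1⊕0 = 0
s2: b2⊕b3⊕b6⊕b7 = 0⊕1⊕1⊕0 = 0
s4: b4⊕b5⊕b6⊕b7 = 1⊕1⊕1⊕0 = 1
Syndrome (s4...s1) = 100 → position 4.
Overall parity (XOR of all 8 bits, including p0): 0⊕0⊕0⊕1⊕1⊕1⊕1⊕0 = 0
Overall=0, syndrome position=4 → double-bit error detected (uncorrectable).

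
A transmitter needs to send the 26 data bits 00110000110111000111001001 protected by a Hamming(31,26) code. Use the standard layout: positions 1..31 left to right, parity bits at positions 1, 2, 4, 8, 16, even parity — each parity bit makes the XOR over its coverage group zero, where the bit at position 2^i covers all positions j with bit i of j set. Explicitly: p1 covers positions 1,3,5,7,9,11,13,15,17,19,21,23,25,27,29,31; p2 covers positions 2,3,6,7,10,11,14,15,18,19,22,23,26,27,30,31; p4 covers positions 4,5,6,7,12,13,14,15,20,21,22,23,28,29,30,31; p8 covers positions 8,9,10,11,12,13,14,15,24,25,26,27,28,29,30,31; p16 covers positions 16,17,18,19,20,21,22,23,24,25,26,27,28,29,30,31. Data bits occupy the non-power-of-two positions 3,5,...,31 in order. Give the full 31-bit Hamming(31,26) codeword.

1101011000001100111000111001001

Place data bits at non-power-of-two positions: b3=0, b5=0, b6=1, b7=1, b9=0, b10=0, b11=0, b12=0, b13=1, b14=1, b15=0, b17=1, b18=1, b19=1, b20=0, b21=0, b22=0, b23=1, b24=1, b25=1, b26=0, b27=0, b28=1, b29=0, b30=0, b31=1.
p1 = XOR of data positions {3,5,7,9,11,13,15,17,19,21,23,25,27,29,31} = 0⊕0⊕1⊕0⊕0⊕1⊕0⊕1⊕1⊕0⊕1⊕1⊕0⊕0⊕1 = 1
p2 = XOR of data positions {3,6,7,10,11,14,15,18,19,22,23,26,27,30,31} = 0⊕1⊕1⊕0⊕0⊕1⊕0⊕1⊕1⊕0⊕1⊕0⊕0⊕0⊕1 = 1
p4 = XOR of data positions {5,6,7,12,13,14,15,20,21,22,23,28,29,30,31} = 0⊕1⊕1⊕0⊕1⊕1⊕0⊕0⊕0⊕0⊕1⊕1⊕0⊕0⊕1 = 1
p8 = XOR of data positions {9,10,11,12,13,14,15,24,25,26,27,28,29,30,31} = 0⊕0⊕0⊕0⊕1⊕1⊕0⊕1⊕1⊕0⊕0⊕1⊕0⊕0⊕1 = 0
p16 = XOR of data positions {17,18,19,20,21,22,23,24,25,26,27,28,29,30,31} = 1⊕1⊕1⊕0⊕0⊕0⊕1⊕1⊕1⊕0⊕0⊕1⊕0⊕0⊕1 = 0
Codeword b1..b31 = 1101011000001100111000111001001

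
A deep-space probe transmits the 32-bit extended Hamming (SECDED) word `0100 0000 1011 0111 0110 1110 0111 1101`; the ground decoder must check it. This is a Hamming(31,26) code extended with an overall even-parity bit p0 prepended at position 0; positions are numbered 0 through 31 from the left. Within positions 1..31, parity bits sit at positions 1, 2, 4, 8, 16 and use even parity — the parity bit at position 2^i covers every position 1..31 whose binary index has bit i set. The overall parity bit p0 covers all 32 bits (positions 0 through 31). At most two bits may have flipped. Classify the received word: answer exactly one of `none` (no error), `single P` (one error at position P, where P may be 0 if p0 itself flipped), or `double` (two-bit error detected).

s1: b1⊕b3⊕b5⊕b7⊕b9⊕b11⊕b13⊕b15⊕b17⊕b19⊕b21⊕b23⊕b25⊕b27⊕b29⊕b31 = 1⊕0⊕0⊕0⊕0⊕1⊕1⊕1⊕1⊕0⊕1⊕0⊕1⊕1⊕1⊕1 = 0
s2: b2⊕b3⊕b6⊕b7⊕b10⊕b11⊕b14⊕b15⊕b18⊕b19⊕b22⊕b23⊕b26⊕b27⊕b30⊕b31 = 0⊕0⊕0⊕0⊕1⊕1⊕1⊕1⊕1⊕0⊕1⊕0⊕1⊕1⊕0⊕1 = 1
s4: b4⊕b5⊕b6⊕b7⊕b12⊕b13⊕b14⊕b15⊕b20⊕b21⊕b22⊕b23⊕b28⊕b29⊕b30⊕b31 = 0⊕0⊕0⊕0⊕0⊕1⊕1⊕1⊕1⊕1⊕1⊕0⊕1⊕1⊕0⊕1 = 1
s8: b8⊕b9⊕b10⊕b11⊕b12⊕b13⊕b14⊕b15⊕b24⊕b25⊕b26⊕b27⊕b28⊕b29⊕b30⊕b31 = 1⊕0⊕1⊕1⊕0⊕1⊕1⊕1⊕0⊕1⊕1⊕1⊕1⊕1⊕0⊕1 = 0
s16: b16⊕b17⊕b18⊕b19⊕b20⊕b21⊕b22⊕b23⊕b24⊕b25⊕b26⊕b27⊕b28⊕b29⊕b30⊕b31 = 0⊕1⊕1⊕0⊕1⊕1⊕1⊕0⊕0⊕1⊕1⊕1⊕1⊕1⊕0⊕1 = 1
Syndrome (s16...s1) = 10110 → position 22.
Overall parity (XOR of all 32 bits, including p0): 0⊕1⊕0⊕0⊕0⊕0⊕0⊕0⊕1⊕0⊕1⊕1⊕0⊕1⊕1⊕1⊕0⊕1⊕1⊕0⊕1⊕1⊕1⊕0⊕0⊕1⊕1⊕1⊕1⊕1⊕0⊕1 = 0
Overall=0, syndrome position=22 → double-bit error detected (uncorrectable).

double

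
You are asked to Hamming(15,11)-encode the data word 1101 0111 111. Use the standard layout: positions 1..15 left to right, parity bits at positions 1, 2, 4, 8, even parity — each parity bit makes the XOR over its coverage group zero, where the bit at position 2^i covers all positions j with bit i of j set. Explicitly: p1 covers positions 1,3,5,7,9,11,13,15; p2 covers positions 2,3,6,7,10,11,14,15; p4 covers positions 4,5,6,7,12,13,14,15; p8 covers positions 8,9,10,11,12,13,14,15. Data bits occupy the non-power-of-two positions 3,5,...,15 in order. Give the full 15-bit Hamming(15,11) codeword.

Place data bits at non-power-of-two positions: b3=1, b5=1, b6=0, b7=1, b9=0, b10=1, b11=1, b12=1, b13=1, b14=1, b15=1.
p1 = XOR of data positions {3,5,7,9,11,13,15} = 1⊕1⊕1⊕0⊕1⊕1⊕1 = 0
p2 = XOR of data positions {3,6,7,10,11,14,15} = 1⊕0⊕1⊕1⊕1⊕1⊕1 = 0
p4 = XOR of data positions {5,6,7,12,13,14,15} = 1⊕0⊕1⊕1⊕1⊕1⊕1 = 0
p8 = XOR of data positions {9,10,11,12,13,14,15} = 0⊕1⊕1⊕1⊕1⊕1⊕1 = 0
Codeword b1..b15 = 001010100111111

001010100111111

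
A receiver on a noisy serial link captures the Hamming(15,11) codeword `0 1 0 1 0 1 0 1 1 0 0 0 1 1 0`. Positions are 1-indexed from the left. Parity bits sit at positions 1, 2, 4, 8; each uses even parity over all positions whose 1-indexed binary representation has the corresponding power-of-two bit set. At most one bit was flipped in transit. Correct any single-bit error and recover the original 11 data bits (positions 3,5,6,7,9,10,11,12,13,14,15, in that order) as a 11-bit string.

s1: b1⊕b3⊕b5⊕b7⊕b9⊕b11⊕b13⊕b15 = 0⊕0⊕0⊕0⊕1⊕0⊕1⊕0 = 0
s2: b2⊕b3⊕b6⊕b7⊕b10⊕b11⊕b14⊕b15 = 1⊕0⊕1⊕0⊕0⊕0⊕1⊕0 = 1
s4: b4⊕b5⊕b6⊕b7⊕b12⊕b13⊕b14⊕b15 = 1⊕0⊕1⊕0⊕0⊕1⊕1⊕0 = 0
s8: b8⊕b9⊕b10⊕b11⊕b12⊕b13⊕b14⊕b15 = 1⊕1⊕0⊕0⊕0⊕1⊕1⊕0 = 0
Syndrome (s8...s1) = 0010 → position 2.
Flip bit 2: corrected codeword = 000101011000110
Data bits at positions 3,5,6,7,9,10,11,12,13,14,15: 00101000110

00101000110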